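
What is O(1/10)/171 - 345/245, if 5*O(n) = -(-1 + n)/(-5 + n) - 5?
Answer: -59249/41895 ≈ -1.4142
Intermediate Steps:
O(n) = -1 - (-1 + n)/(5*(-5 + n)) (O(n) = (-(-1 + n)/(-5 + n) - 5)/5 = (-5 - (-1 + n)/(-5 + n))/5 = -1 - (-1 + n)/(5*(-5 + n)))
O(1/10)/171 - 345/245 = (2*(13 - 3/10)/(5*(-5 + 1/10)))/171 - 345/245 = (2*(13 - 3*⅒)/(5*(-5 + ⅒)))*(1/171) - 345*1/245 = (2*(13 - 3/10)/(5*(-49/10)))*(1/171) - 69/49 = ((⅖)*(-10/49)*(127/10))*(1/171) - 69/49 = -254/245*1/171 - 69/49 = -254/41895 - 69/49 = -59249/41895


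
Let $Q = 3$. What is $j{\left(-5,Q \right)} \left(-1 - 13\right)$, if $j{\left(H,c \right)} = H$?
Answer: $70$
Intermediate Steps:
$j{\left(-5,Q \right)} \left(-1 - 13\right) = - 5 \left(-1 - 13\right) = \left(-5\right) \left(-14\right) = 70$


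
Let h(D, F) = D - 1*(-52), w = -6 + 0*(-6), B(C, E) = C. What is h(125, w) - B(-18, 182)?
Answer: 195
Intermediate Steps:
w = -6 (w = -6 + 0 = -6)
h(D, F) = 52 + D (h(D, F) = D + 52 = 52 + D)
h(125, w) - B(-18, 182) = (52 + 125) - 1*(-18) = 177 + 18 = 195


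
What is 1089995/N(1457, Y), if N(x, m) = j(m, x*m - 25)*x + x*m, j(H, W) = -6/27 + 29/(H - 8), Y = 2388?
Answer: 23347692900/74520393677 ≈ 0.31331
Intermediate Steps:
j(H, W) = -2/9 + 29/(-8 + H) (j(H, W) = -6*1/27 + 29/(-8 + H) = -2/9 + 29/(-8 + H))
N(x, m) = m*x + x*(277 - 2*m)/(9*(-8 + m)) (N(x, m) = ((277 - 2*m)/(9*(-8 + m)))*x + x*m = x*(277 - 2*m)/(9*(-8 + m)) + m*x = m*x + x*(277 - 2*m)/(9*(-8 + m)))
1089995/N(1457, Y) = 1089995/(((1/9)*1457*(277 - 74*2388 + 9*2388**2)/(-8 + 2388))) = 1089995/(((1/9)*1457*(277 - 176712 + 9*5702544)/2380)) = 1089995/(((1/9)*1457*(1/2380)*(277 - 176712 + 51322896))) = 1089995/(((1/9)*1457*(1/2380)*51146461)) = 1089995/(74520393677/21420) = 1089995*(21420/74520393677) = 23347692900/74520393677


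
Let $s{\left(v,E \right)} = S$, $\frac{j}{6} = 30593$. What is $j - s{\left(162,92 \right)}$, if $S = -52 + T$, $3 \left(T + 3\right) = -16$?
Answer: $\frac{550855}{3} \approx 1.8362 \cdot 10^{5}$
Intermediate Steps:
$j = 183558$ ($j = 6 \cdot 30593 = 183558$)
$T = - \frac{25}{3}$ ($T = -3 + \frac{1}{3} \left(-16\right) = -3 - \frac{16}{3} = - \frac{25}{3} \approx -8.3333$)
$S = - \frac{181}{3}$ ($S = -52 - \frac{25}{3} = - \frac{181}{3} \approx -60.333$)
$s{\left(v,E \right)} = - \frac{181}{3}$
$j - s{\left(162,92 \right)} = 183558 - - \frac{181}{3} = 183558 + \frac{181}{3} = \frac{550855}{3}$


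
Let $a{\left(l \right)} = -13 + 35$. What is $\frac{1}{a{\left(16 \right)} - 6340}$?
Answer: $- \frac{1}{6318} \approx -0.00015828$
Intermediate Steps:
$a{\left(l \right)} = 22$
$\frac{1}{a{\left(16 \right)} - 6340} = \frac{1}{22 - 6340} = \frac{1}{-6318} = - \frac{1}{6318}$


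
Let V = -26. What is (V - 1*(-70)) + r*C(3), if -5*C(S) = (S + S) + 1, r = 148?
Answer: -816/5 ≈ -163.20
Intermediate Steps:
C(S) = -⅕ - 2*S/5 (C(S) = -((S + S) + 1)/5 = -(2*S + 1)/5 = -(1 + 2*S)/5 = -⅕ - 2*S/5)
(V - 1*(-70)) + r*C(3) = (-26 - 1*(-70)) + 148*(-⅕ - ⅖*3) = (-26 + 70) + 148*(-⅕ - 6/5) = 44 + 148*(-7/5) = 44 - 1036/5 = -816/5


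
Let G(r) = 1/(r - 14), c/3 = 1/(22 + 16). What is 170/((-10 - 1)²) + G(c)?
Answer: 85332/64009 ≈ 1.3331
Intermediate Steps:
c = 3/38 (c = 3/(22 + 16) = 3/38 ≈ 0.078947)
G(r) = 1/(-14 + r)
170/((-10 - 1)²) + G(c) = 170/((-10 - 1)²) + 1/(-14 + 3/38) = 170/((-11)²) + 1/(-529/38) = 170/121 - 38/529 = 85332/64009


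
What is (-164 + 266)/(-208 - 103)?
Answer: -102/311 ≈ -0.32797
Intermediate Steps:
(-164 + 266)/(-208 - 103) = 102/(-311) = 102*(-1/311) = -102/311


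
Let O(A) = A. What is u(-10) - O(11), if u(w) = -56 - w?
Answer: -57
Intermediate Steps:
u(-10) - O(11) = (-56 - 1*(-10)) - 1*11 = (-56 + 10) - 11 = -46 - 11 = -57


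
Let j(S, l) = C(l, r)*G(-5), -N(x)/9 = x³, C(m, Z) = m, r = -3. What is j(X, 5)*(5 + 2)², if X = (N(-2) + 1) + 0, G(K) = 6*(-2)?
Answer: -2940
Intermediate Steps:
G(K) = -12
N(x) = -9*x³
X = 73 (X = (-9*(-2)³ + 1) + 0 = (-9*(-8) + 1) + 0 = (72 + 1) + 0 = 73 + 0 = 73)
j(S, l) = -12*l (j(S, l) = l*(-12) = -12*l)
j(X, 5)*(5 + 2)² = (-12*5)*(5 + 2)² = -60*7² = -60*49 = -2940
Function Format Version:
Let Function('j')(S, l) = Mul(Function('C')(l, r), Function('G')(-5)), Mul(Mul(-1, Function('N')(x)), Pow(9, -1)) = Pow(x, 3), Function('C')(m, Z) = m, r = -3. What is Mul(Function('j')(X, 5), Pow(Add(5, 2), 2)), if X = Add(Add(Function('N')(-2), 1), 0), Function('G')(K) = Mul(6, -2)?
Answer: -2940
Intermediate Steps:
Function('G')(K) = -12
Function('N')(x) = Mul(-9, Pow(x, 3))
X = 73 (X = Add(Add(Mul(-9, Pow(-2, 3)), 1), 0) = Add(Add(Mul(-9, -8), 1), 0) = Add(Add(72, 1), 0) = Add(73, 0) = 73)
Function('j')(S, l) = Mul(-12, l) (Function('j')(S, l) = Mul(l, -12) = Mul(-12, l))
Mul(Function('j')(X, 5), Pow(Add(5, 2), 2)) = Mul(Mul(-12, 5), Pow(Add(5, 2), 2)) = Mul(-60, Pow(7, 2)) = Mul(-60, 49) = -2940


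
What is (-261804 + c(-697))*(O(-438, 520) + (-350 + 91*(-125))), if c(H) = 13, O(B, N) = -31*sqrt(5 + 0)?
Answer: 3069499475 + 8115521*sqrt(5) ≈ 3.0876e+9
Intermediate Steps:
O(B, N) = -31*sqrt(5)
(-261804 + c(-697))*(O(-438, 520) + (-350 + 91*(-125))) = (-261804 + 13)*(-31*sqrt(5) + (-350 + 91*(-125))) = -261791*(-31*sqrt(5) + (-350 - 11375)) = -261791*(-31*sqrt(5) - 11725) = -261791*(-11725 - 31*sqrt(5)) = 3069499475 + 8115521*sqrt(5)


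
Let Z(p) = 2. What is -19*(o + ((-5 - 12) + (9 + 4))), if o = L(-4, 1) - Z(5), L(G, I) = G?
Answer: 190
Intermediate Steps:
o = -6 (o = -4 - 1*2 = -4 - 2 = -6)
-19*(o + ((-5 - 12) + (9 + 4))) = -19*(-6 + ((-5 - 12) + (9 + 4))) = -19*(-6 + (-17 + 13)) = -19*(-6 - 4) = -19*(-10) = 190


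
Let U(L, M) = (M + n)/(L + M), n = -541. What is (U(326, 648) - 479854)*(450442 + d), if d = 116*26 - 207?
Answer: -211839404916939/974 ≈ -2.1749e+11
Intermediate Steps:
d = 2809 (d = 3016 - 207 = 2809)
U(L, M) = (-541 + M)/(L + M) (U(L, M) = (M - 541)/(L + M) = (-541 + M)/(L + M))
(U(326, 648) - 479854)*(450442 + d) = ((-541 + 648)/(326 + 648) - 479854)*(450442 + 2809) = (107/974 - 479854)*453251 = -467377689/974*453251 = -211839404916939/974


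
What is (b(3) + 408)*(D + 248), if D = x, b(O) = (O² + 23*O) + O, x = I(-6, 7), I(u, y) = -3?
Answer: 119805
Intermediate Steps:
x = -3
b(O) = O² + 24*O
D = -3
(b(3) + 408)*(D + 248) = (3*(24 + 3) + 408)*(-3 + 248) = (3*27 + 408)*245 = (81 + 408)*245 = 489*245 = 119805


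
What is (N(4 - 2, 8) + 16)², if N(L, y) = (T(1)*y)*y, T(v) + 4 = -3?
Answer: 186624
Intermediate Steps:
T(v) = -7 (T(v) = -4 - 3 = -7)
N(L, y) = -7*y² (N(L, y) = (-7*y)*y = -7*y²)
(N(4 - 2, 8) + 16)² = (-7*8² + 16)² = (-7*64 + 16)² = (-448 + 16)² = (-432)² = 186624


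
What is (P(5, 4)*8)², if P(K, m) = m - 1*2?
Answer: 256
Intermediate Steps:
P(K, m) = -2 + m (P(K, m) = m - 2 = -2 + m)
(P(5, 4)*8)² = ((-2 + 4)*8)² = (2*8)² = 16² = 256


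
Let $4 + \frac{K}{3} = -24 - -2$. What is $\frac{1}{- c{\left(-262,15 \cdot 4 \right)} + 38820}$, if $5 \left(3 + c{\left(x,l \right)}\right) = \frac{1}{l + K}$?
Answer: $\frac{90}{3494071} \approx 2.5758 \cdot 10^{-5}$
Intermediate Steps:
$K = -78$ ($K = -12 + 3 \left(-24 - -2\right) = -12 + 3 \left(-24 + 2\right) = -12 + 3 \left(-22\right) = -12 - 66 = -78$)
$c{\left(x,l \right)} = -3 + \frac{1}{5 \left(-78 + l\right)}$ ($c{\left(x,l \right)} = -3 + \frac{1}{5 \left(l - 78\right)} = -3 + \frac{1}{5 \left(-78 + l\right)}$)
$\frac{1}{- c{\left(-262,15 \cdot 4 \right)} + 38820} = \frac{1}{- \frac{1171 - 15 \cdot 15 \cdot 4}{5 \left(-78 + 15 \cdot 4\right)} + 38820} = \frac{1}{- \frac{1171 - 900}{5 \left(-78 + 60\right)} + 38820} = \frac{1}{- \frac{1171 - 900}{5 \left(-18\right)} + 38820} = \frac{1}{- \frac{\left(-1\right) 271}{5 \cdot 18} + 38820} = \frac{1}{\left(-1\right) \left(- \frac{271}{90}\right) + 38820} = \frac{1}{\frac{271}{90} + 38820} = \frac{1}{\frac{3494071}{90}} = \frac{90}{3494071}$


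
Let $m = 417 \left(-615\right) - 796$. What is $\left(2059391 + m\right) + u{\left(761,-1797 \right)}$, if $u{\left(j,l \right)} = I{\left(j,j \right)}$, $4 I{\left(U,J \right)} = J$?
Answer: $\frac{7209321}{4} \approx 1.8023 \cdot 10^{6}$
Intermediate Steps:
$I{\left(U,J \right)} = \frac{J}{4}$
$u{\left(j,l \right)} = \frac{j}{4}$
$m = -257251$ ($m = -256455 - 796 = -257251$)
$\left(2059391 + m\right) + u{\left(761,-1797 \right)} = \left(2059391 - 257251\right) + \frac{1}{4} \cdot 761 = 1802140 + \frac{761}{4} = \frac{7209321}{4}$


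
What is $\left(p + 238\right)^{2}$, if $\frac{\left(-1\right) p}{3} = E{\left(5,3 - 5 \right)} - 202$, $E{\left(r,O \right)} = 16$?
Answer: $633616$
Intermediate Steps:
$p = 558$ ($p = - 3 \left(16 - 202\right) = \left(-3\right) \left(-186\right) = 558$)
$\left(p + 238\right)^{2} = \left(558 + 238\right)^{2} = 796^{2} = 633616$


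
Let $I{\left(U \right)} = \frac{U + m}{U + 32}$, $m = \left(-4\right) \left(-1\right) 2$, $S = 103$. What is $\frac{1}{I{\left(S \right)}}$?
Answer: $\frac{45}{37} \approx 1.2162$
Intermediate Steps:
$m = 8$ ($m = 4 \cdot 2 = 8$)
$I{\left(U \right)} = \frac{8 + U}{32 + U}$ ($I{\left(U \right)} = \frac{U + 8}{U + 32} = \frac{8 + U}{32 + U}$)
$\frac{1}{I{\left(S \right)}} = \frac{1}{\frac{1}{32 + 103} \left(8 + 103\right)} = \frac{1}{\frac{1}{135} \cdot 111} = \frac{1}{\frac{37}{45}} = \frac{45}{37}$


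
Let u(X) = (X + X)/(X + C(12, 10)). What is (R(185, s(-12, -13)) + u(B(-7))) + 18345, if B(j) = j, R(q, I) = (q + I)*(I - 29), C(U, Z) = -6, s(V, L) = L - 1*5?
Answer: 136462/13 ≈ 10497.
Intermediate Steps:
s(V, L) = -5 + L (s(V, L) = L - 5 = -5 + L)
R(q, I) = (-29 + I)*(I + q) (R(q, I) = (I + q)*(-29 + I) = (-29 + I)*(I + q))
u(X) = 2*X/(-6 + X) (u(X) = (X + X)/(X - 6) = (2*X)/(-6 + X) = 2*X/(-6 + X))
(R(185, s(-12, -13)) + u(B(-7))) + 18345 = (((-5 - 13)² - 29*(-5 - 13) - 29*185 + (-5 - 13)*185) + 2*(-7)/(-6 - 7)) + 18345 = (((-18)² - 29*(-18) - 5365 - 18*185) + 2*(-7)/(-13)) + 18345 = ((324 + 522 - 5365 - 3330) + 2*(-7)*(-1/13)) + 18345 = (-7849 + 14/13) + 18345 = -102023/13 + 18345 = 136462/13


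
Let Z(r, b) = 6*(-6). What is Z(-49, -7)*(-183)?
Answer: 6588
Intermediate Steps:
Z(r, b) = -36
Z(-49, -7)*(-183) = -36*(-183) = 6588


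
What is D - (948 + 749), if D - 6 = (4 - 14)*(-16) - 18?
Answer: -1549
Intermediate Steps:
D = 148 (D = 6 + ((4 - 14)*(-16) - 18) = 6 + (-10*(-16) - 18) = 6 + (160 - 18) = 6 + 142 = 148)
D - (948 + 749) = 148 - (948 + 749) = 148 - 1*1697 = 148 - 1697 = -1549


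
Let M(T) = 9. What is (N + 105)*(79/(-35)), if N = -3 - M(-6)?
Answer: -7347/35 ≈ -209.91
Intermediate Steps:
N = -12 (N = -3 - 1*9 = -3 - 9 = -12)
(N + 105)*(79/(-35)) = (-12 + 105)*(79/(-35)) = 93*(79*(-1/35)) = 93*(-79/35) = -7347/35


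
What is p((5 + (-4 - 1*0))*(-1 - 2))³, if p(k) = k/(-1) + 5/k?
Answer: 64/27 ≈ 2.3704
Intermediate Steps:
p(k) = -k + 5/k (p(k) = k*(-1) + 5/k = -k + 5/k)
p((5 + (-4 - 1*0))*(-1 - 2))³ = (-(5 + (-4 - 1*0))*(-1 - 2) + 5/(((5 + (-4 - 1*0))*(-1 - 2))))³ = (-(5 + (-4 + 0))*(-3) + 5/(((5 + (-4 + 0))*(-3))))³ = (-(5 - 4)*(-3) + 5/(((5 - 4)*(-3))))³ = (-(-3) + 5/((1*(-3))))³ = (-1*(-3) + 5/(-3))³ = (3 + 5*(-⅓))³ = (3 - 5/3)³ = (4/3)³ = 64/27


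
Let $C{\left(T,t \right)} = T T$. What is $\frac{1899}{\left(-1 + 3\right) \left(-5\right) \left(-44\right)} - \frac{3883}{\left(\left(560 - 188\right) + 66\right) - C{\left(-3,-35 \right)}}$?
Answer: $- \frac{81259}{17160} \approx -4.7354$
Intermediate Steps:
$C{\left(T,t \right)} = T^{2}$
$\frac{1899}{\left(-1 + 3\right) \left(-5\right) \left(-44\right)} - \frac{3883}{\left(\left(560 - 188\right) + 66\right) - C{\left(-3,-35 \right)}} = \frac{1899}{\left(-1 + 3\right) \left(-5\right) \left(-44\right)} - \frac{3883}{\left(\left(560 - 188\right) + 66\right) - \left(-3\right)^{2}} = \frac{1899}{2 \left(-5\right) \left(-44\right)} - \frac{3883}{\left(372 + 66\right) - 9} = \frac{1899}{\left(-10\right) \left(-44\right)} - \frac{3883}{438 - 9} = \frac{1899}{440} - \frac{3883}{429} = 1899 \cdot \frac{1}{440} - \frac{353}{39} = \frac{1899}{440} - \frac{353}{39} = - \frac{81259}{17160}$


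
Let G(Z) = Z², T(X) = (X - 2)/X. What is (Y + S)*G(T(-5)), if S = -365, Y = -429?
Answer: -38906/25 ≈ -1556.2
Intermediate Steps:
T(X) = (-2 + X)/X
(Y + S)*G(T(-5)) = (-429 - 365)*((-2 - 5)/(-5))² = -794*(-⅕*(-7))² = -794*(7/5)² = -794*49/25 = -38906/25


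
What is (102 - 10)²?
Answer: 8464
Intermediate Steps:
(102 - 10)² = 92² = 8464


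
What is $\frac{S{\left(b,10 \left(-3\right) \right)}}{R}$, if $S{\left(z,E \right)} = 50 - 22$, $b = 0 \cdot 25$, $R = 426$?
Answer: $\frac{14}{213} \approx 0.065728$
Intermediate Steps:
$b = 0$
$S{\left(z,E \right)} = 28$ ($S{\left(z,E \right)} = 50 - 22 = 28$)
$\frac{S{\left(b,10 \left(-3\right) \right)}}{R} = \frac{28}{426} = 28 \cdot \frac{1}{426} = \frac{14}{213}$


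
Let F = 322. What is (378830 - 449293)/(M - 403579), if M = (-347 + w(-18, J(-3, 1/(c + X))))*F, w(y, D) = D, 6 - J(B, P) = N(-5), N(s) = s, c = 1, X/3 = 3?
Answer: 70463/511771 ≈ 0.13768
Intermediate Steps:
X = 9 (X = 3*3 = 9)
J(B, P) = 11 (J(B, P) = 6 - 1*(-5) = 6 + 5 = 11)
M = -108192 (M = (-347 + 11)*322 = -336*322 = -108192)
(378830 - 449293)/(M - 403579) = (378830 - 449293)/(-108192 - 403579) = -70463/(-511771) = -70463*(-1/511771) = 70463/511771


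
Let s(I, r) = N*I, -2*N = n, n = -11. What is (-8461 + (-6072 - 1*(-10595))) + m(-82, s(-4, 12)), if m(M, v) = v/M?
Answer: -161447/41 ≈ -3937.7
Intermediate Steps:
N = 11/2 (N = -½*(-11) = 11/2 ≈ 5.5000)
s(I, r) = 11*I/2
(-8461 + (-6072 - 1*(-10595))) + m(-82, s(-4, 12)) = (-8461 + (-6072 - 1*(-10595))) + ((11/2)*(-4))/(-82) = (-8461 + (-6072 + 10595)) - 22*(-1/82) = (-8461 + 4523) + 11/41 = -3938 + 11/41 = -161447/41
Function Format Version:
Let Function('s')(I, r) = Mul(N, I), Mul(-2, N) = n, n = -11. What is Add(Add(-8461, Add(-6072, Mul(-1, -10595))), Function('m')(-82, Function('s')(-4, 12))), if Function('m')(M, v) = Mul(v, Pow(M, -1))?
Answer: Rational(-161447, 41) ≈ -3937.7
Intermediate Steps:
N = Rational(11, 2) (N = Mul(Rational(-1, 2), -11) = Rational(11, 2) ≈ 5.5000)
Function('s')(I, r) = Mul(Rational(11, 2), I)
Add(Add(-8461, Add(-6072, Mul(-1, -10595))), Function('m')(-82, Function('s')(-4, 12))) = Add(Add(-8461, Add(-6072, Mul(-1, -10595))), Mul(Mul(Rational(11, 2), -4), Pow(-82, -1))) = Add(Add(-8461, Add(-6072, 10595)), Mul(-22, Rational(-1, 82))) = Add(Add(-8461, 4523), Rational(11, 41)) = Add(-3938, Rational(11, 41)) = Rational(-161447, 41)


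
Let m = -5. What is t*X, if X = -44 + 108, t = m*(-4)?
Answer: 1280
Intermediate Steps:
t = 20 (t = -5*(-4) = 20)
X = 64
t*X = 20*64 = 1280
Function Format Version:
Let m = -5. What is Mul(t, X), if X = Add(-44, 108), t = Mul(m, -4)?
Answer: 1280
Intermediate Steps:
t = 20 (t = Mul(-5, -4) = 20)
X = 64
Mul(t, X) = Mul(20, 64) = 1280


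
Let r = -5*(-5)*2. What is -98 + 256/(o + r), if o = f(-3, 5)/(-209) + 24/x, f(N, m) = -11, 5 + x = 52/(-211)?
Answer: -29452190/318847 ≈ -92.371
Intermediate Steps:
x = -1107/211 (x = -5 + 52/(-211) = -5 + 52*(-1/211) = -5 - 52/211 = -1107/211 ≈ -5.2464)
r = 50 (r = 25*2 = 50)
o = -31703/7011 (o = -11/(-209) + 24/(-1107/211) = -11*(-1/209) + 24*(-211/1107) = 1/19 - 1688/369 = -31703/7011 ≈ -4.5219)
-98 + 256/(o + r) = -98 + 256/(-31703/7011 + 50) = -98 + 256/(318847/7011) = -98 + (7011/318847)*256 = -98 + 1794816/318847 = -29452190/318847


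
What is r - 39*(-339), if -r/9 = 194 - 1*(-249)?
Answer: 9234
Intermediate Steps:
r = -3987 (r = -9*(194 - 1*(-249)) = -9*(194 + 249) = -9*443 = -3987)
r - 39*(-339) = -3987 - 39*(-339) = -3987 + 13221 = 9234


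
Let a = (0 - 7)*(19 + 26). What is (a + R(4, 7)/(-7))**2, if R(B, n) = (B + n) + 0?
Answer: 4910656/49 ≈ 1.0022e+5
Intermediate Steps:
R(B, n) = B + n
a = -315 (a = -7*45 = -315)
(a + R(4, 7)/(-7))**2 = (-315 + (4 + 7)/(-7))**2 = (-315 + 11*(-1/7))**2 = (-315 - 11/7)**2 = (-2216/7)**2 = 4910656/49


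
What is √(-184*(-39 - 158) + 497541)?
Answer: √533789 ≈ 730.61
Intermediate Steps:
√(-184*(-39 - 158) + 497541) = √(-184*(-197) + 497541) = √(36248 + 497541) = √533789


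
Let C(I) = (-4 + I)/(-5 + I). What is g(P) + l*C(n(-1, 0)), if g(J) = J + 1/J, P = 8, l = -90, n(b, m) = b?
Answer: -535/8 ≈ -66.875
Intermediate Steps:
C(I) = (-4 + I)/(-5 + I)
g(P) + l*C(n(-1, 0)) = (8 + 1/8) - 90*(-4 - 1)/(-5 - 1) = (8 + 1/8) - 90*(-5)/(-6) = 65/8 - (-15)*(-5) = 65/8 - 90*5/6 = 65/8 - 75 = -535/8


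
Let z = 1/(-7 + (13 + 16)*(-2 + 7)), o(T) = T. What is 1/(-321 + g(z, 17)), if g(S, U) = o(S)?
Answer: -138/44297 ≈ -0.0031153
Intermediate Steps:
z = 1/138 (z = 1/(-7 + 29*5) = 1/(-7 + 145) = 1/138 ≈ 0.0072464)
g(S, U) = S
1/(-321 + g(z, 17)) = 1/(-321 + 1/138) = 1/(-44297/138) = -138/44297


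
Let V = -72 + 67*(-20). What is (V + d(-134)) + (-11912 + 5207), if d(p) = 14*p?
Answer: -9993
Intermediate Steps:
V = -1412 (V = -72 - 1340 = -1412)
(V + d(-134)) + (-11912 + 5207) = (-1412 + 14*(-134)) + (-11912 + 5207) = (-1412 - 1876) - 6705 = -3288 - 6705 = -9993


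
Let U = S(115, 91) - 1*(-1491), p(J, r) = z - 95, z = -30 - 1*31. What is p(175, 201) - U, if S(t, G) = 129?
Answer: -1776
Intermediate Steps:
z = -61 (z = -30 - 31 = -61)
p(J, r) = -156 (p(J, r) = -61 - 95 = -156)
U = 1620 (U = 129 - 1*(-1491) = 129 + 1491 = 1620)
p(175, 201) - U = -156 - 1*1620 = -156 - 1620 = -1776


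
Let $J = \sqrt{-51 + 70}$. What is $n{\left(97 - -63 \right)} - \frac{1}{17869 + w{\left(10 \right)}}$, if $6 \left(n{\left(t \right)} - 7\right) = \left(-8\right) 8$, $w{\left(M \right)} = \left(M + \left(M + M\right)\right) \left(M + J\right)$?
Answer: $- \frac{3631104578}{990286383} + \frac{30 \sqrt{19}}{330095461} \approx -3.6667$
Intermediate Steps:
$J = \sqrt{19} \approx 4.3589$
$w{\left(M \right)} = 3 M \left(M + \sqrt{19}\right)$ ($w{\left(M \right)} = \left(M + \left(M + M\right)\right) \left(M + \sqrt{19}\right) = \left(M + 2 M\right) \left(M + \sqrt{19}\right) = 3 M \left(M + \sqrt{19}\right)$)
$n{\left(t \right)} = - \frac{11}{3}$ ($n{\left(t \right)} = 7 + \frac{\left(-8\right) 8}{6} = 7 + \frac{1}{6} \left(-64\right) = 7 - \frac{32}{3} = - \frac{11}{3}$)
$n{\left(97 - -63 \right)} - \frac{1}{17869 + w{\left(10 \right)}} = - \frac{11}{3} - \frac{1}{17869 + 3 \cdot 10 \left(10 + \sqrt{19}\right)} = - \frac{11}{3} - \frac{1}{17869 + \left(300 + 30 \sqrt{19}\right)} = - \frac{11}{3} - \frac{1}{18169 + 30 \sqrt{19}}$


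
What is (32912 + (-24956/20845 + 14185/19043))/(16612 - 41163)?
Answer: -13064282786737/9745552225585 ≈ -1.3405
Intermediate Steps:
(32912 + (-24956/20845 + 14185/19043))/(16612 - 41163) = (32912 + (-24956*1/20845 + 14185*(1/19043)))/(-24551) = (32912 + (-24956/20845 + 14185/19043))*(-1/24551) = (32912 - 179550783/396951335)*(-1/24551) = (13064282786737/396951335)*(-1/24551) = -13064282786737/9745552225585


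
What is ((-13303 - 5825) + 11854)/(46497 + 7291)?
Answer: -3637/26894 ≈ -0.13523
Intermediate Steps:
((-13303 - 5825) + 11854)/(46497 + 7291) = (-19128 + 11854)/53788 = -7274*1/53788 = -3637/26894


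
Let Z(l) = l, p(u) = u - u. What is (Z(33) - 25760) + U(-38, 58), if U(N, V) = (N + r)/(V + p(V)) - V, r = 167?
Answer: -1495401/58 ≈ -25783.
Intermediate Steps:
p(u) = 0
U(N, V) = -V + (167 + N)/V (U(N, V) = (N + 167)/(V + 0) - V = (167 + N)/V - V = -V + (167 + N)/V)
(Z(33) - 25760) + U(-38, 58) = (33 - 25760) + (167 - 38 - 1*58²)/58 = -25727 + (167 - 38 - 1*3364)/58 = -25727 + (167 - 38 - 3364)/58 = -25727 + (1/58)*(-3235) = -25727 - 3235/58 = -1495401/58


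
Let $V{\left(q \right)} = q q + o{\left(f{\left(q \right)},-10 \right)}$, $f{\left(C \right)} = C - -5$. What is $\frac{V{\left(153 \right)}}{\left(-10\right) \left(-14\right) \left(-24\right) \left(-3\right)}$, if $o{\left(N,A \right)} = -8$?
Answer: $\frac{3343}{1440} \approx 2.3215$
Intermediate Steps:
$f{\left(C \right)} = 5 + C$ ($f{\left(C \right)} = C + 5 = 5 + C$)
$V{\left(q \right)} = -8 + q^{2}$ ($V{\left(q \right)} = q q - 8 = q^{2} - 8 = -8 + q^{2}$)
$\frac{V{\left(153 \right)}}{\left(-10\right) \left(-14\right) \left(-24\right) \left(-3\right)} = \frac{-8 + 153^{2}}{\left(-10\right) \left(-14\right) \left(-24\right) \left(-3\right)} = \frac{-8 + 23409}{140 \left(-24\right) \left(-3\right)} = \frac{23401}{\left(-3360\right) \left(-3\right)} = \frac{23401}{10080} = 23401 \cdot \frac{1}{10080} = \frac{3343}{1440}$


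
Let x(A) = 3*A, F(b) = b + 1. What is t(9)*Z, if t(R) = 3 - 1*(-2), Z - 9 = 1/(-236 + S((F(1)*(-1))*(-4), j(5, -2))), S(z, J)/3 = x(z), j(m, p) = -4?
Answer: 7375/164 ≈ 44.969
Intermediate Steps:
F(b) = 1 + b
S(z, J) = 9*z (S(z, J) = 3*(3*z) = 9*z)
Z = 1475/164 (Z = 9 + 1/(-236 + 9*(((1 + 1)*(-1))*(-4))) = 9 + 1/(-236 + 9*((2*(-1))*(-4))) = 9 + 1/(-236 + 9*(-2*(-4))) = 9 + 1/(-236 + 9*8) = 9 + 1/(-236 + 72) = 9 + 1/(-164) = 9 - 1/164 = 1475/164 ≈ 8.9939)
t(R) = 5 (t(R) = 3 + 2 = 5)
t(9)*Z = 5*(1475/164) = 7375/164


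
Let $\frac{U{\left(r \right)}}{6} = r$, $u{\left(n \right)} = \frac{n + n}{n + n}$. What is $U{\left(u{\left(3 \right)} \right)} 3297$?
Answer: $19782$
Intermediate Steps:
$u{\left(n \right)} = 1$ ($u{\left(n \right)} = \frac{2 n}{2 n} = 2 n \frac{1}{2 n} = 1$)
$U{\left(r \right)} = 6 r$
$U{\left(u{\left(3 \right)} \right)} 3297 = 6 \cdot 1 \cdot 3297 = 6 \cdot 3297 = 19782$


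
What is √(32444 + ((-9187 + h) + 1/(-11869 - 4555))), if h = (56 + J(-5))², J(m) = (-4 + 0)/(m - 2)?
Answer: √87425860932902/57484 ≈ 162.66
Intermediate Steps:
J(m) = -4/(-2 + m)
h = 156816/49 (h = (56 - 4/(-2 - 5))² = (56 - 4/(-7))² = (56 - 4*(-⅐))² = (56 + 4/7)² = (396/7)² = 156816/49 ≈ 3200.3)
√(32444 + ((-9187 + h) + 1/(-11869 - 4555))) = √(32444 + ((-9187 + 156816/49) + 1/(-11869 - 4555))) = √(32444 + (-293347/49 + 1/(-16424))) = √(32444 + (-293347/49 - 1/16424)) = √(32444 - 4817931177/804776) = √(21292221367/804776) = √87425860932902/57484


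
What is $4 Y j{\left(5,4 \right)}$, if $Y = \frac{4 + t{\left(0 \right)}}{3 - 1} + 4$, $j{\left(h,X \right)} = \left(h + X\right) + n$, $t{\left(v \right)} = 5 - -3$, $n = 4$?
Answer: $520$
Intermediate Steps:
$t{\left(v \right)} = 8$ ($t{\left(v \right)} = 5 + 3 = 8$)
$j{\left(h,X \right)} = 4 + X + h$ ($j{\left(h,X \right)} = \left(h + X\right) + 4 = \left(X + h\right) + 4 = 4 + X + h$)
$Y = 10$ ($Y = \frac{4 + 8}{3 - 1} + 4 = \frac{12}{2} + 4 = 12 \cdot \frac{1}{2} + 4 = 6 + 4 = 10$)
$4 Y j{\left(5,4 \right)} = 4 \cdot 10 \left(4 + 4 + 5\right) = 40 \cdot 13 = 520$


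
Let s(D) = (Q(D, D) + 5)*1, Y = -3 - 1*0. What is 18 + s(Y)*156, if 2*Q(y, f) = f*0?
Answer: 798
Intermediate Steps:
Y = -3 (Y = -3 + 0 = -3)
Q(y, f) = 0 (Q(y, f) = (f*0)/2 = (½)*0 = 0)
s(D) = 5 (s(D) = (0 + 5)*1 = 5*1 = 5)
18 + s(Y)*156 = 18 + 5*156 = 18 + 780 = 798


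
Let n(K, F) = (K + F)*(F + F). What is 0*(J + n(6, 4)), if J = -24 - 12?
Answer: 0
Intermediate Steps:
J = -36
n(K, F) = 2*F*(F + K) (n(K, F) = (F + K)*(2*F) = 2*F*(F + K))
0*(J + n(6, 4)) = 0*(-36 + 2*4*(4 + 6)) = 0*(-36 + 2*4*10) = 0*(-36 + 80) = 0*44 = 0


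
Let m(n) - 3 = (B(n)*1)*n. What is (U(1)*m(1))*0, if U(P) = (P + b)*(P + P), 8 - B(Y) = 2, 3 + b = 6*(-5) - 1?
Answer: 0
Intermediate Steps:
b = -34 (b = -3 + (6*(-5) - 1) = -3 + (-30 - 1) = -3 - 31 = -34)
B(Y) = 6 (B(Y) = 8 - 1*2 = 8 - 2 = 6)
U(P) = 2*P*(-34 + P) (U(P) = (P - 34)*(P + P) = (-34 + P)*(2*P) = 2*P*(-34 + P))
m(n) = 3 + 6*n (m(n) = 3 + (6*1)*n = 3 + 6*n)
(U(1)*m(1))*0 = ((2*1*(-34 + 1))*(3 + 6*1))*0 = ((2*1*(-33))*(3 + 6))*0 = -66*9*0 = -594*0 = 0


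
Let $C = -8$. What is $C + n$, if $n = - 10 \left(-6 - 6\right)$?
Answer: $112$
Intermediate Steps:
$n = 120$ ($n = \left(-10\right) \left(-12\right) = 120$)
$C + n = -8 + 120 = 112$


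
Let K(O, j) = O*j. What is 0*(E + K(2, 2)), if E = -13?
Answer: 0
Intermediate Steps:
0*(E + K(2, 2)) = 0*(-13 + 2*2) = 0*(-13 + 4) = 0*(-9) = 0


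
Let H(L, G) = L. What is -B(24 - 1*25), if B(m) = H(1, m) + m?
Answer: 0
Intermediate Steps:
B(m) = 1 + m
-B(24 - 1*25) = -(1 + (24 - 1*25)) = -(1 + (24 - 25)) = -(1 - 1) = -1*0 = 0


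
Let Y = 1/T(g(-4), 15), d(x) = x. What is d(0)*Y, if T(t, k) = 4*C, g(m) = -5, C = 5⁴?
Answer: 0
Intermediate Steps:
C = 625
T(t, k) = 2500 (T(t, k) = 4*625 = 2500)
Y = 1/2500 ≈ 0.00040000
d(0)*Y = 0*(1/2500) = 0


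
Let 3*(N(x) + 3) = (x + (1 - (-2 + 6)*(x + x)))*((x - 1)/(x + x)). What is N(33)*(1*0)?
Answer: 0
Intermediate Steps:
N(x) = -3 + (1 - 7*x)*(-1 + x)/(6*x) (N(x) = -3 + ((x + (1 - (-2 + 6)*(x + x)))*((x - 1)/(x + x)))/3 = -3 + ((x + (1 - 4*2*x))*((-1 + x)/((2*x))))/3 = -3 + ((x + (1 - 8*x))*((-1 + x)*(1/(2*x))))/3 = -3 + ((x + (1 - 8*x))*((-1 + x)/(2*x)))/3 = -3 + ((1 - 7*x)*((-1 + x)/(2*x)))/3 = -3 + ((1 - 7*x)*(-1 + x)/(2*x))/3 = -3 + (1 - 7*x)*(-1 + x)/(6*x))
N(33)*(1*0) = ((⅙)*(-1 - 1*33*(10 + 7*33))/33)*(1*0) = ((⅙)*(1/33)*(-1 - 1*33*(10 + 231)))*0 = ((⅙)*(1/33)*(-1 - 1*33*241))*0 = ((⅙)*(1/33)*(-1 - 7953))*0 = ((⅙)*(1/33)*(-7954))*0 = -3977/99*0 = 0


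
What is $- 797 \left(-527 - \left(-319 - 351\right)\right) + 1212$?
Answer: $-112759$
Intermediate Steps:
$- 797 \left(-527 - \left(-319 - 351\right)\right) + 1212 = - 797 \left(-527 - -670\right) + 1212 = - 797 \left(-527 + 670\right) + 1212 = \left(-797\right) 143 + 1212 = -113971 + 1212 = -112759$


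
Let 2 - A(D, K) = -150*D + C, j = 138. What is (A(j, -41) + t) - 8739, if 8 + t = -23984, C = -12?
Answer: -12017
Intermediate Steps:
t = -23992 (t = -8 - 23984 = -23992)
A(D, K) = 14 + 150*D (A(D, K) = 2 - (-150*D - 12) = 2 - (-12 - 150*D) = 2 + (12 + 150*D) = 14 + 150*D)
(A(j, -41) + t) - 8739 = ((14 + 150*138) - 23992) - 8739 = ((14 + 20700) - 23992) - 8739 = (20714 - 23992) - 8739 = -3278 - 8739 = -12017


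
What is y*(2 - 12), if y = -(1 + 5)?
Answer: 60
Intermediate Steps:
y = -6 (y = -1*6 = -6)
y*(2 - 12) = -6*(2 - 12) = -6*(-10) = 60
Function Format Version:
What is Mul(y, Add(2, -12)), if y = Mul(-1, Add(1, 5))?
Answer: 60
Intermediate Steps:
y = -6 (y = Mul(-1, 6) = -6)
Mul(y, Add(2, -12)) = Mul(-6, Add(2, -12)) = Mul(-6, -10) = 60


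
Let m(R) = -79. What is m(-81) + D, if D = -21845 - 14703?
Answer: -36627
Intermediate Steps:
D = -36548
m(-81) + D = -79 - 36548 = -36627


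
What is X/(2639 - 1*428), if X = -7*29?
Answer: -203/2211 ≈ -0.091814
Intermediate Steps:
X = -203
X/(2639 - 1*428) = -203/(2639 - 1*428) = -203/(2639 - 428) = -203/2211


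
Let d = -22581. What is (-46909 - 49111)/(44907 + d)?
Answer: -48010/11163 ≈ -4.3008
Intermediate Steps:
(-46909 - 49111)/(44907 + d) = (-46909 - 49111)/(44907 - 22581) = -96020/22326 = -96020*1/22326 = -48010/11163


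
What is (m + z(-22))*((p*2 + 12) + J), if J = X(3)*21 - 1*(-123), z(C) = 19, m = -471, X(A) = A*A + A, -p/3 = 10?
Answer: -147804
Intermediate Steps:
p = -30 (p = -3*10 = -30)
X(A) = A + A² (X(A) = A² + A = A + A²)
J = 375 (J = (3*(1 + 3))*21 - 1*(-123) = (3*4)*21 + 123 = 12*21 + 123 = 252 + 123 = 375)
(m + z(-22))*((p*2 + 12) + J) = (-471 + 19)*((-30*2 + 12) + 375) = -452*((-60 + 12) + 375) = -452*(-48 + 375) = -452*327 = -147804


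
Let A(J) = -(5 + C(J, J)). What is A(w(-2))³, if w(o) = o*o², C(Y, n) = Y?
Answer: 27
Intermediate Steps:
w(o) = o³
A(J) = -5 - J (A(J) = -(5 + J) = -5 - J)
A(w(-2))³ = (-5 - 1*(-2)³)³ = (-5 - 1*(-8))³ = (-5 + 8)³ = 3³ = 27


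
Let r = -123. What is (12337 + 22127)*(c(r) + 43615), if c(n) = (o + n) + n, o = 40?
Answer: 1496047776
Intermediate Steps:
c(n) = 40 + 2*n (c(n) = (40 + n) + n = 40 + 2*n)
(12337 + 22127)*(c(r) + 43615) = (12337 + 22127)*((40 + 2*(-123)) + 43615) = 34464*((40 - 246) + 43615) = 34464*(-206 + 43615) = 34464*43409 = 1496047776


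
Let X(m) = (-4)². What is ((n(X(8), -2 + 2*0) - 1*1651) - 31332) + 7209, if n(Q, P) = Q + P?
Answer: -25760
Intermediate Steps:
X(m) = 16
n(Q, P) = P + Q
((n(X(8), -2 + 2*0) - 1*1651) - 31332) + 7209 = ((((-2 + 2*0) + 16) - 1*1651) - 31332) + 7209 = ((((-2 + 0) + 16) - 1651) - 31332) + 7209 = (((-2 + 16) - 1651) - 31332) + 7209 = ((14 - 1651) - 31332) + 7209 = (-1637 - 31332) + 7209 = -32969 + 7209 = -25760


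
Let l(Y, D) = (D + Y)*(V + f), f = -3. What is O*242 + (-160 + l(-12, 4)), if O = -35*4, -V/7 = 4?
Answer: -33792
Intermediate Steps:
V = -28 (V = -7*4 = -28)
l(Y, D) = -31*D - 31*Y (l(Y, D) = (D + Y)*(-28 - 3) = (D + Y)*(-31) = -31*D - 31*Y)
O = -140
O*242 + (-160 + l(-12, 4)) = -140*242 + (-160 + (-31*4 - 31*(-12))) = -33880 + (-160 + (-124 + 372)) = -33880 + (-160 + 248) = -33880 + 88 = -33792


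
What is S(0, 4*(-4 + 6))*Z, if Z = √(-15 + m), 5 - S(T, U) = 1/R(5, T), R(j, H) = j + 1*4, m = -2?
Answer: 44*I*√17/9 ≈ 20.157*I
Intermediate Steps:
R(j, H) = 4 + j (R(j, H) = j + 4 = 4 + j)
S(T, U) = 44/9 (S(T, U) = 5 - 1/(4 + 5) = 5 - 1/9 = 5 - 1*⅑ = 5 - ⅑ = 44/9)
Z = I*√17 (Z = √(-15 - 2) = √(-17) = I*√17 ≈ 4.1231*I)
S(0, 4*(-4 + 6))*Z = 44*(I*√17)/9 = 44*I*√17/9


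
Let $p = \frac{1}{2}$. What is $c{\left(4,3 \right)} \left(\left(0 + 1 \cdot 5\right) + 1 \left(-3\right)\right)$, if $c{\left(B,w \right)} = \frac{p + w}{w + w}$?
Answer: $\frac{7}{6} \approx 1.1667$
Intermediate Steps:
$p = \frac{1}{2} \approx 0.5$
$c{\left(B,w \right)} = \frac{\frac{1}{2} + w}{2 w}$ ($c{\left(B,w \right)} = \frac{\frac{1}{2} + w}{w + w} = \frac{\frac{1}{2} + w}{2 w}$)
$c{\left(4,3 \right)} \left(\left(0 + 1 \cdot 5\right) + 1 \left(-3\right)\right) = \frac{1 + 2 \cdot 3}{4 \cdot 3} \left(\left(0 + 1 \cdot 5\right) + 1 \left(-3\right)\right) = \frac{1}{4} \cdot \frac{1}{3} \left(1 + 6\right) \left(\left(0 + 5\right) - 3\right) = \frac{1}{4} \cdot \frac{1}{3} \cdot 7 \left(5 - 3\right) = \frac{7}{12} \cdot 2 = \frac{7}{6}$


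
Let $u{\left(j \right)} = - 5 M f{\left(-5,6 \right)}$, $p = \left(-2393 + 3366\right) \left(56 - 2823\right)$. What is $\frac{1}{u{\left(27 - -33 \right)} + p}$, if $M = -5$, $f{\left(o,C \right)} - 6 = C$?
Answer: $- \frac{1}{2691991} \approx -3.7147 \cdot 10^{-7}$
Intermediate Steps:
$f{\left(o,C \right)} = 6 + C$
$p = -2692291$ ($p = 973 \left(-2767\right) = -2692291$)
$u{\left(j \right)} = 300$ ($u{\left(j \right)} = \left(-5\right) \left(-5\right) \left(6 + 6\right) = 25 \cdot 12 = 300$)
$\frac{1}{u{\left(27 - -33 \right)} + p} = \frac{1}{300 - 2692291} = \frac{1}{-2691991} = - \frac{1}{2691991}$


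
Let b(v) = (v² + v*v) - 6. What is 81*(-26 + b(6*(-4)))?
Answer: 90720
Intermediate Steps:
b(v) = -6 + 2*v² (b(v) = (v² + v²) - 6 = 2*v² - 6 = -6 + 2*v²)
81*(-26 + b(6*(-4))) = 81*(-26 + (-6 + 2*(6*(-4))²)) = 81*(-26 + (-6 + 2*(-24)²)) = 81*(-26 + (-6 + 2*576)) = 81*(-26 + (-6 + 1152)) = 81*(-26 + 1146) = 81*1120 = 90720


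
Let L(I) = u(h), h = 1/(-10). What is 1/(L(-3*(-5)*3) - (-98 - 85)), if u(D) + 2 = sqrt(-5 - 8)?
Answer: 181/32774 - I*sqrt(13)/32774 ≈ 0.0055227 - 0.00011001*I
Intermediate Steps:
h = -1/10 ≈ -0.10000
u(D) = -2 + I*sqrt(13) (u(D) = -2 + sqrt(-5 - 8) = -2 + sqrt(-13) = -2 + I*sqrt(13))
L(I) = -2 + I*sqrt(13)
1/(L(-3*(-5)*3) - (-98 - 85)) = 1/((-2 + I*sqrt(13)) - (-98 - 85)) = 1/((-2 + I*sqrt(13)) - 1*(-183)) = 1/((-2 + I*sqrt(13)) + 183) = 1/(181 + I*sqrt(13))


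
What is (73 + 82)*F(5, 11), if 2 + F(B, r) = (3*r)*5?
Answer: 25265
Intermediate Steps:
F(B, r) = -2 + 15*r (F(B, r) = -2 + (3*r)*5 = -2 + 15*r)
(73 + 82)*F(5, 11) = (73 + 82)*(-2 + 15*11) = 155*(-2 + 165) = 155*163 = 25265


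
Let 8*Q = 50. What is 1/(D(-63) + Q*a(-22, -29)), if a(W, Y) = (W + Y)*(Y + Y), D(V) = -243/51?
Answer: 34/628413 ≈ 5.4105e-5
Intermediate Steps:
Q = 25/4 (Q = (1/8)*50 = 25/4 ≈ 6.2500)
D(V) = -81/17 (D(V) = -243*1/51 = -81/17)
a(W, Y) = 2*Y*(W + Y) (a(W, Y) = (W + Y)*(2*Y) = 2*Y*(W + Y))
1/(D(-63) + Q*a(-22, -29)) = 1/(-81/17 + 25*(2*(-29)*(-22 - 29))/4) = 1/(-81/17 + 25*(2*(-29)*(-51))/4) = 1/(-81/17 + (25/4)*2958) = 1/(-81/17 + 36975/2) = 1/(628413/34) = 34/628413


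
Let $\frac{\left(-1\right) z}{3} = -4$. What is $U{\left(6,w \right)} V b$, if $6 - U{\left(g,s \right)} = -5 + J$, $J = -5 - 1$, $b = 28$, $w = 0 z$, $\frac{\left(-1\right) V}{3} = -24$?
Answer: $34272$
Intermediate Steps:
$V = 72$ ($V = \left(-3\right) \left(-24\right) = 72$)
$z = 12$ ($z = \left(-3\right) \left(-4\right) = 12$)
$w = 0$ ($w = 0 \cdot 12 = 0$)
$J = -6$ ($J = -5 - 1 = -6$)
$U{\left(g,s \right)} = 17$ ($U{\left(g,s \right)} = 6 - \left(-5 - 6\right) = 6 - -11 = 6 + 11 = 17$)
$U{\left(6,w \right)} V b = 17 \cdot 72 \cdot 28 = 1224 \cdot 28 = 34272$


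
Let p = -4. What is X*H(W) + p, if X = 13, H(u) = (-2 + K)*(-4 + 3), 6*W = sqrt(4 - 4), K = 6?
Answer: -56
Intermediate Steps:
W = 0 (W = sqrt(4 - 4)/6 = sqrt(0)/6 = (1/6)*0 = 0)
H(u) = -4 (H(u) = (-2 + 6)*(-4 + 3) = 4*(-1) = -4)
X*H(W) + p = 13*(-4) - 4 = -52 - 4 = -56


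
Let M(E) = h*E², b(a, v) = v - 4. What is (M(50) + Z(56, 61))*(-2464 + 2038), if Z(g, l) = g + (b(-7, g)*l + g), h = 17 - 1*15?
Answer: -3528984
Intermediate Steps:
b(a, v) = -4 + v
h = 2 (h = 17 - 15 = 2)
M(E) = 2*E²
Z(g, l) = 2*g + l*(-4 + g) (Z(g, l) = g + ((-4 + g)*l + g) = g + (l*(-4 + g) + g) = g + (g + l*(-4 + g)) = 2*g + l*(-4 + g))
(M(50) + Z(56, 61))*(-2464 + 2038) = (2*50² + (2*56 + 61*(-4 + 56)))*(-2464 + 2038) = (2*2500 + (112 + 61*52))*(-426) = (5000 + (112 + 3172))*(-426) = (5000 + 3284)*(-426) = 8284*(-426) = -3528984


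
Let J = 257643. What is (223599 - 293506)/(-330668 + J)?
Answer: 69907/73025 ≈ 0.95730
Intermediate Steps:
(223599 - 293506)/(-330668 + J) = (223599 - 293506)/(-330668 + 257643) = -69907/(-73025) = -69907*(-1/73025) = 69907/73025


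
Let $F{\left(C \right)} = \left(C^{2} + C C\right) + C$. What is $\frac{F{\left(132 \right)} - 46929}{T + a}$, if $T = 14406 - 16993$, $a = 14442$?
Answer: $- \frac{11949}{11855} \approx -1.0079$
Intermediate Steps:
$T = -2587$
$F{\left(C \right)} = C + 2 C^{2}$ ($F{\left(C \right)} = \left(C^{2} + C^{2}\right) + C = 2 C^{2} + C = C + 2 C^{2}$)
$\frac{F{\left(132 \right)} - 46929}{T + a} = \frac{132 \left(1 + 2 \cdot 132\right) - 46929}{-2587 + 14442} = \frac{132 \left(1 + 264\right) - 46929}{11855} = \left(132 \cdot 265 - 46929\right) \frac{1}{11855} = \left(34980 - 46929\right) \frac{1}{11855} = \left(-11949\right) \frac{1}{11855} = - \frac{11949}{11855}$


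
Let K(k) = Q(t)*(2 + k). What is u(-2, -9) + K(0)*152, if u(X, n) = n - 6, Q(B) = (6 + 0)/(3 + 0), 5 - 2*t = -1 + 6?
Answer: 593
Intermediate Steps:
t = 0 (t = 5/2 - (-1 + 6)/2 = 5/2 - 1/2*5 = 5/2 - 5/2 = 0)
Q(B) = 2 (Q(B) = 6/3 = 6*(1/3) = 2)
u(X, n) = -6 + n
K(k) = 4 + 2*k (K(k) = 2*(2 + k) = 4 + 2*k)
u(-2, -9) + K(0)*152 = (-6 - 9) + (4 + 2*0)*152 = -15 + (4 + 0)*152 = -15 + 4*152 = -15 + 608 = 593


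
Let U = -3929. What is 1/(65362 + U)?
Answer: 1/61433 ≈ 1.6278e-5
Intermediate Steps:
1/(65362 + U) = 1/(65362 - 3929) = 1/61433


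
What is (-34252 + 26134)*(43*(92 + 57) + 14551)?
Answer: -170137044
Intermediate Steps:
(-34252 + 26134)*(43*(92 + 57) + 14551) = -8118*(43*149 + 14551) = -8118*(6407 + 14551) = -8118*20958 = -170137044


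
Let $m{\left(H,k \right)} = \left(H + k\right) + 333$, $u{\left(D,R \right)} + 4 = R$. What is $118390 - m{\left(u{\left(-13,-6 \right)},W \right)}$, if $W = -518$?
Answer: $118585$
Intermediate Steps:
$u{\left(D,R \right)} = -4 + R$
$m{\left(H,k \right)} = 333 + H + k$
$118390 - m{\left(u{\left(-13,-6 \right)},W \right)} = 118390 - \left(333 - 10 - 518\right) = 118390 - -195 = 118390 + 195 = 118585$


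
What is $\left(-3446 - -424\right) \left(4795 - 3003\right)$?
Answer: $-5415424$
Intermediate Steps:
$\left(-3446 - -424\right) \left(4795 - 3003\right) = \left(-3446 - -424\right) 1792 = \left(-3446 + \left(-607 + 1031\right)\right) 1792 = \left(-3446 + 424\right) 1792 = \left(-3022\right) 1792 = -5415424$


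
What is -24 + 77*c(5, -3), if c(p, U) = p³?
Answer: 9601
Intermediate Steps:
-24 + 77*c(5, -3) = -24 + 77*5³ = -24 + 77*125 = -24 + 9625 = 9601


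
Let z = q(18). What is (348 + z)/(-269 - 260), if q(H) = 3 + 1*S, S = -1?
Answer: -350/529 ≈ -0.66163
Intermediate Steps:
q(H) = 2 (q(H) = 3 + 1*(-1) = 3 - 1 = 2)
z = 2
(348 + z)/(-269 - 260) = (348 + 2)/(-269 - 260) = 350/(-529) = 350*(-1/529) = -350/529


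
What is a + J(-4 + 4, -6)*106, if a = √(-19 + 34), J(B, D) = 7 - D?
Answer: 1378 + √15 ≈ 1381.9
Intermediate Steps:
a = √15 ≈ 3.8730
a + J(-4 + 4, -6)*106 = √15 + (7 - 1*(-6))*106 = √15 + (7 + 6)*106 = √15 + 13*106 = √15 + 1378 = 1378 + √15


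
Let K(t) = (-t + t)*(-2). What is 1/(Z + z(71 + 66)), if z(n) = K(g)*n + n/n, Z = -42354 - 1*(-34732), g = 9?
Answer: -1/7621 ≈ -0.00013122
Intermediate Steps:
Z = -7622 (Z = -42354 + 34732 = -7622)
K(t) = 0 (K(t) = 0*(-2) = 0)
z(n) = 1 (z(n) = 0*n + n/n = 0 + 1 = 1)
1/(Z + z(71 + 66)) = 1/(-7622 + 1) = 1/(-7621) = -1/7621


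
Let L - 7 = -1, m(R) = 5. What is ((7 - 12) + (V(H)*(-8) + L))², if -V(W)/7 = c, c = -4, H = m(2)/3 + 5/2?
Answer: 49729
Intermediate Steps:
H = 25/6 (H = 5/3 + 5/2 = 25/6 ≈ 4.1667)
L = 6 (L = 7 - 1 = 6)
V(W) = 28 (V(W) = -7*(-4) = 28)
((7 - 12) + (V(H)*(-8) + L))² = ((7 - 12) + (28*(-8) + 6))² = (-5 + (-224 + 6))² = (-5 - 218)² = (-223)² = 49729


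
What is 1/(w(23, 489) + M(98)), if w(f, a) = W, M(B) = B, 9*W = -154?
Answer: 9/728 ≈ 0.012363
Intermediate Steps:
W = -154/9 (W = (⅑)*(-154) = -154/9 ≈ -17.111)
w(f, a) = -154/9
1/(w(23, 489) + M(98)) = 1/(-154/9 + 98) = 1/(728/9) = 9/728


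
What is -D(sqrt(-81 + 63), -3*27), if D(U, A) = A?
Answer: 81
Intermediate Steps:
-D(sqrt(-81 + 63), -3*27) = -(-3)*27 = -1*(-81) = 81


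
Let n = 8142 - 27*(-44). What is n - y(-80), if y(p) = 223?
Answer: 9107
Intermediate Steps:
n = 9330 (n = 8142 + 1188 = 9330)
n - y(-80) = 9330 - 1*223 = 9330 - 223 = 9107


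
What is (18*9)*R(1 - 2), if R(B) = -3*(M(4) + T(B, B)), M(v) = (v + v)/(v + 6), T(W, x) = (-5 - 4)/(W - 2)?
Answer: -9234/5 ≈ -1846.8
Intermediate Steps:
T(W, x) = -9/(-2 + W)
M(v) = 2*v/(6 + v) (M(v) = (2*v)/(6 + v) = 2*v/(6 + v))
R(B) = -12/5 + 27/(-2 + B) (R(B) = -3*(2*4/(6 + 4) - 9/(-2 + B)) = -3*(2*4/10 - 9/(-2 + B)) = -3*(2*4*(1/10) - 9/(-2 + B)) = -3*(4/5 - 9/(-2 + B)) = -12/5 + 27/(-2 + B))
(18*9)*R(1 - 2) = (18*9)*(3*(53 - 4*(1 - 2))/(5*(-2 + (1 - 2)))) = 162*(3*(53 - 4*(-1))/(5*(-2 - 1))) = 162*((3/5)*(53 + 4)/(-3)) = 162*((3/5)*(-1/3)*57) = 162*(-57/5) = -9234/5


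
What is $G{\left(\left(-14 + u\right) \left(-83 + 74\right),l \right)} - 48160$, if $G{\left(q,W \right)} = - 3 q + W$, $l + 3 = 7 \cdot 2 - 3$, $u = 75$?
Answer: $-46505$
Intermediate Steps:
$l = 8$ ($l = -3 + \left(7 \cdot 2 - 3\right) = -3 + \left(14 - 3\right) = -3 + 11 = 8$)
$G{\left(q,W \right)} = W - 3 q$
$G{\left(\left(-14 + u\right) \left(-83 + 74\right),l \right)} - 48160 = \left(8 - 3 \left(-14 + 75\right) \left(-83 + 74\right)\right) - 48160 = \left(8 - 3 \cdot 61 \left(-9\right)\right) - 48160 = \left(8 - -1647\right) - 48160 = \left(8 + 1647\right) - 48160 = 1655 - 48160 = -46505$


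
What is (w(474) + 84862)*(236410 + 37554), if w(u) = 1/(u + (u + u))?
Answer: 16530133677230/711 ≈ 2.3249e+10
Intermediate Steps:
w(u) = 1/(3*u) (w(u) = 1/(u + 2*u) = 1/(3*u))
(w(474) + 84862)*(236410 + 37554) = ((⅓)/474 + 84862)*(236410 + 37554) = ((⅓)*(1/474) + 84862)*273964 = (1/1422 + 84862)*273964 = (120673765/1422)*273964 = 16530133677230/711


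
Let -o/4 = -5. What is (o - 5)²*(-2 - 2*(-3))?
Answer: 900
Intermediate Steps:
o = 20 (o = -4*(-5) = 20)
(o - 5)²*(-2 - 2*(-3)) = (20 - 5)²*(-2 - 2*(-3)) = 15²*(-2 + 6) = 225*4 = 900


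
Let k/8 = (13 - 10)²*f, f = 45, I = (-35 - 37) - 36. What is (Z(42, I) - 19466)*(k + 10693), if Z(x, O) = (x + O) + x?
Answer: -271554170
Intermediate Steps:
I = -108 (I = -72 - 36 = -108)
k = 3240 (k = 8*((13 - 10)²*45) = 8*(3²*45) = 8*(9*45) = 8*405 = 3240)
Z(x, O) = O + 2*x (Z(x, O) = (O + x) + x = O + 2*x)
(Z(42, I) - 19466)*(k + 10693) = ((-108 + 2*42) - 19466)*(3240 + 10693) = ((-108 + 84) - 19466)*13933 = (-24 - 19466)*13933 = -19490*13933 = -271554170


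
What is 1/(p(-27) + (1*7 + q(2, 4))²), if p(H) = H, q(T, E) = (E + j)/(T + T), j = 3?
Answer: 16/793 ≈ 0.020177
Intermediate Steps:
q(T, E) = (3 + E)/(2*T) (q(T, E) = (E + 3)/(T + T) = (3 + E)/((2*T)) = (3 + E)*(1/(2*T)) = (3 + E)/(2*T))
1/(p(-27) + (1*7 + q(2, 4))²) = 1/(-27 + (1*7 + (½)*(3 + 4)/2)²) = 1/(-27 + (7 + (½)*(½)*7)²) = 1/(-27 + (7 + 7/4)²) = 1/(-27 + (35/4)²) = 1/(-27 + 1225/16) = 1/(793/16) = 16/793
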